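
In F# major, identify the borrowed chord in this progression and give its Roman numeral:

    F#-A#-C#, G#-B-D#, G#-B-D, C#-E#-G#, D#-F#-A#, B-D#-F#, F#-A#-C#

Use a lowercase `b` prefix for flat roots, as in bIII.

The diatonic triads in F# major are F#, G#m, A#m, B, C#, D#m, E#dim. F#–A#–C# = F#, G#–B–D# = G#m, C#–E#–G# = C#, D#–F#–A# = D#m and B–D#–F# = B are all diatonic. G#–B–D doesn't fit — on degree 2 F# major would have G#m (ii). G#dim is the degree-2 chord of F# minor, so it is the borrowed ii°.

ii°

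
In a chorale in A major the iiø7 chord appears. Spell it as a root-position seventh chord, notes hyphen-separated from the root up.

B-D-F-A

The root, B, is scale degree 2 — the same note in A major and A minor; only the chord quality changes. Stacking thirds in A minor on B gives B–D–F–A.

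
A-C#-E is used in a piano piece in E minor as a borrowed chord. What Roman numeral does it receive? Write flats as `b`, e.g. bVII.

A is scale degree 4 in E minor. A–C#–E is a major chord — the form found in E major, not the diatonic iv (Am). Borrowed into E minor it is written IV.

IV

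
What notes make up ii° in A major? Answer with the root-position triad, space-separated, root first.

B D F

The root, B, is scale degree 2 — the same note in A major and A minor; only the chord quality changes. Stacking thirds in A minor on B gives B–D–F.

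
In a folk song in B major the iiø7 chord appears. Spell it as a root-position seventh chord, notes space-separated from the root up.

iiø7 is built on scale degree 2, which is C# in both B major and its parallel. Building the half-diminished-seventh chord from the parallel minor on C#: C#–E–G–B.

C# E G B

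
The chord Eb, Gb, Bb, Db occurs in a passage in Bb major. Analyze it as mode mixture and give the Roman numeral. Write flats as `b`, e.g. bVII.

iv7

Eb is scale degree 4 in Bb major. Diatonically Bb major has Eb (IV) on that degree; Eb–Gb–Bb–Db is instead the minor-seventh chord native to Bb minor, so it takes the label iv7.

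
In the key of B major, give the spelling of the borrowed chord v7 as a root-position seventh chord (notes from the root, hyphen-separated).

The root, F#, is scale degree 5 — the same note in B major and B minor; only the chord quality changes. Stacking thirds in B minor on F# gives F#–A–C#–E.

F#-A-C#-E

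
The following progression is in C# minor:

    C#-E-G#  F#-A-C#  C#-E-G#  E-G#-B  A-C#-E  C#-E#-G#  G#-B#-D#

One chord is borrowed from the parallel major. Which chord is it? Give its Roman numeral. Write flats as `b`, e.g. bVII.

In C# minor (with V from harmonic minor) the diatonic chords are C#m, D#dim, E, F#m, G#, A, B. C#–E–G# = C#m, F#–A–C# = F#m, E–G#–B = E, A–C#–E = A and G#–B#–D# = G# are all diatonic. C#–E#–G# doesn't fit — on degree 1 C# minor would have C#m (i). C# is the degree-1 chord of C# major, so it is the borrowed I.

I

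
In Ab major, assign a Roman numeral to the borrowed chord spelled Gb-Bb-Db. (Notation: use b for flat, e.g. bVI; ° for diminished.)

Gb is the lowered form of scale degree 7 in Ab major (the diatonic degree 7 is G). Diatonically Ab major has Gdim (vii°) on that degree; Gb–Bb–Db is instead the major chord native to Ab minor, so it takes the label bVII.

bVII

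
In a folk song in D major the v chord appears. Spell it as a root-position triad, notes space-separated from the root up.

A C E

The root, A, is scale degree 5 — the same note in D major and D minor; only the chord quality changes. Building the minor chord from the parallel minor on A: A–C–E.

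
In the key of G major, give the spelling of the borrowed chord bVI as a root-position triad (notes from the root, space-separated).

bVI is built on the lowered scale degree 6. In G major degree 6 is E; lowered it becomes Eb. Stacking thirds in G minor on Eb gives Eb–G–Bb.

Eb G Bb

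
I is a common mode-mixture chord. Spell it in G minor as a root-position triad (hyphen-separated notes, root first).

G-B-D

The root, G, is scale degree 1 — the same note in G minor and G major; only the chord quality changes. In G major the chord on G is G–B–D.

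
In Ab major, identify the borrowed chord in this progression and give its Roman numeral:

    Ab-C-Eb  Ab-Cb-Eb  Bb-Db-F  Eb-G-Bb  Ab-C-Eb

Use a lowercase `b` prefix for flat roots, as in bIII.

In Ab major the diatonic chords are Ab, Bbm, Cm, Db, Eb, Fm, Gdim. Ab–C–Eb = Ab, Bb–Db–F = Bbm and Eb–G–Bb = Eb are all diatonic. But Ab–Cb–Eb is foreign: the diatonic I on degree 1 is Ab, whereas Abm comes from Ab minor. It is labeled i.

i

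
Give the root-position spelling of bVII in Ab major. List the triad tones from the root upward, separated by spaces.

Gb Bb Db

bVII is built on the lowered scale degree 7. In Ab major degree 7 is G; lowered it becomes Gb. Stacking thirds in Ab minor on Gb gives Gb–Bb–Db.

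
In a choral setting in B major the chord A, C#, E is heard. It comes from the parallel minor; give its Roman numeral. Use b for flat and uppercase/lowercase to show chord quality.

bVII

In B major scale degree 7 is A#; A is its lowered form, from B minor. A–C#–E is a major chord — the form found in B minor, not the diatonic vii° (A#dim). Borrowed into B major it is written bVII.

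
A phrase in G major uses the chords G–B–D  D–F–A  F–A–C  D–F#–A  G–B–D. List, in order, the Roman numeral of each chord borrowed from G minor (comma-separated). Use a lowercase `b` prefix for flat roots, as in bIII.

v, bVII

In G major the diatonic chords are G, Am, Bm, C, D, Em, F#dim. G–B–D = G and D–F#–A = D both belong to that set. D–F–A doesn't fit — on degree 5 G major would have D (V). Dm is the degree-5 chord of G minor, so it is the borrowed v. F–A–C is not: scale degree 7 in G major carries F#dim (vii°). In G minor the chord on that degree is F, so here it functions as bVII, borrowed from the parallel minor.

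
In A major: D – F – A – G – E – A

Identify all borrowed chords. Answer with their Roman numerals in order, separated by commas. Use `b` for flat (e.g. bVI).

bVI, bVII

A major has the diatonic set A, Bm, C#m, D, E, F#m, G#dim. Of the given chords, D, A and E are diatonic. F (F–A–C) is not: scale degree 6 in A major carries F#m (vi). In A minor the chord on that degree is F, so here it functions as bVI, borrowed from the parallel minor. G (G–B–D) is not: scale degree 7 in A major carries G#dim (vii°). In A minor the chord on that degree is G, so here it functions as bVII, borrowed from the parallel minor.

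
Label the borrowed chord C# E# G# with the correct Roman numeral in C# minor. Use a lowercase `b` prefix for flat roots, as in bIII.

The root C# is the diatonic 1st degree of C# minor; the borrowing shows in the chord quality. C#–E#–G# is a major chord — the form found in C# major, not the diatonic i (C#m). Borrowed into C# minor it is written I.

I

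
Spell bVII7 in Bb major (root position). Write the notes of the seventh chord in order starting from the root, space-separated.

Ab C Eb Gb

Scale degree 7 in Bb major is A. bVII7 uses the lowered form, Ab, taken from Bb minor. In Bb minor the chord on Ab is Ab–C–Eb–Gb.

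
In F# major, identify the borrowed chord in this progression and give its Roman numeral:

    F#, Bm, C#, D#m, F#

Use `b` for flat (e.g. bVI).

F# major has the diatonic set F#, G#m, A#m, B, C#, D#m, E#dim. Of the given chords, F#, C# and D#m are diatonic. But Bm (B–D–F#) is foreign: the diatonic IV on degree 4 is B, whereas Bm comes from F# minor. It is labeled iv.

iv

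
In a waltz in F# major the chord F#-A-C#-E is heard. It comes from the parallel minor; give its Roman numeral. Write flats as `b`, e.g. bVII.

i7

The root F# is the diatonic 1st degree of F# major; the borrowing shows in the chord quality. Diatonically F# major has F# (I) on that degree; F#–A–C#–E is instead the minor-seventh chord native to F# minor, so it takes the label i7.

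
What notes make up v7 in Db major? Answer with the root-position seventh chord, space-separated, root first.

Ab Cb Eb Gb

The root, Ab, is scale degree 5 — the same note in Db major and Db minor; only the chord quality changes. Stacking thirds in Db minor on Ab gives Ab–Cb–Eb–Gb.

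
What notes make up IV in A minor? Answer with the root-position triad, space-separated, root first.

D F# A

The root, D, is scale degree 4 — the same note in A minor and A major; only the chord quality changes. Stacking thirds in A major on D gives D–F#–A.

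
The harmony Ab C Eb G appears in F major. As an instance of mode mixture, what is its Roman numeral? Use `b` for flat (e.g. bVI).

In F major scale degree 3 is A; Ab is its lowered form, from F minor. Ab–C–Eb–G is a major-seventh chord — the form found in F minor, not the diatonic iii (Am). Borrowed into F major it is written bIIImaj7.

bIIImaj7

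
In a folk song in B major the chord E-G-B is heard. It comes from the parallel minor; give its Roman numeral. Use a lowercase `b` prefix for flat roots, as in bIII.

E is scale degree 4 in B major. The diatonic chord on degree 4 would be E (IV), but E–G–B is the minor chord from B minor. As a borrowed chord it is labeled iv.

iv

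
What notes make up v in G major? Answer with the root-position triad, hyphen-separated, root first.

The root, D, is scale degree 5 — the same note in G major and G minor; only the chord quality changes. Building the minor chord from the parallel minor on D: D–F–A.

D-F-A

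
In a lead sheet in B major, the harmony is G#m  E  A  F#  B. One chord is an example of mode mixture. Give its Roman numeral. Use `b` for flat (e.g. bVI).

bVII

The diatonic triads in B major are B, C#m, D#m, E, F#, G#m, A#dim. G#m, E, F# and B are all diatonic. But A (A–C#–E) is foreign: the diatonic vii° on degree 7 is A#dim, whereas A comes from B minor. It is labeled bVII.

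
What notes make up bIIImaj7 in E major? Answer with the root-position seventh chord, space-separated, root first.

G B D F#

The root of bIIImaj7 is the lowered 3rd degree: G# becomes G. Building the major-seventh chord from the parallel minor on G: G–B–D–F#.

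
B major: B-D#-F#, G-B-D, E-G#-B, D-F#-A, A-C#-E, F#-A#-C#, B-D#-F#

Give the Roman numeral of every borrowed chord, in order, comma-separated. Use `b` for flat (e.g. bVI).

B major has the diatonic set B, C#m, D#m, E, F#, G#m, A#dim. B–D#–F# = B, E–G#–B = E and F#–A#–C# = F# all belong to that set. G–B–D doesn't fit — on degree 6 B major would have G#m (vi). G is the degree-6 chord of B minor, so it is the borrowed bVI. But D–F#–A is foreign: the diatonic iii on degree 3 is D#m, whereas D comes from B minor. It is labeled bIII. But A–C#–E is foreign: the diatonic vii° on degree 7 is A#dim, whereas A comes from B minor. It is labeled bVII.

bVI, bIII, bVII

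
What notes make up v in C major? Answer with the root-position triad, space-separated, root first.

v is built on scale degree 5, which is G in both C major and its parallel. Building the minor chord from the parallel minor on G: G–Bb–D.

G Bb D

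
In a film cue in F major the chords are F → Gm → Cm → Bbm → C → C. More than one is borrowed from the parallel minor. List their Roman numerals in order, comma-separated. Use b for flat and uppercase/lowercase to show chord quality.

F major has the diatonic set F, Gm, Am, Bb, C, Dm, Edim. Of the given chords, F, Gm and C are diatonic. Cm (C–Eb–G) is not: scale degree 5 in F major carries C (V). In F minor the chord on that degree is Cm, so here it functions as v, borrowed from the parallel minor. Bbm (Bb–Db–F) doesn't fit — on degree 4 F major would have Bb (IV). Bbm is the degree-4 chord of F minor, so it is the borrowed iv.

v, iv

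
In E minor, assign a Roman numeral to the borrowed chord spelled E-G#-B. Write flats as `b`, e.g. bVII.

E is scale degree 1 in E minor. Diatonically E minor has Em (i) on that degree; E–G#–B is instead the major chord native to E major, so it takes the label I.

I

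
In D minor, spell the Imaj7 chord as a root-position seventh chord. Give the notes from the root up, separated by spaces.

D F# A C#

The root, D, is scale degree 1 — the same note in D minor and D major; only the chord quality changes. In D major the chord on D is D–F#–A–C#.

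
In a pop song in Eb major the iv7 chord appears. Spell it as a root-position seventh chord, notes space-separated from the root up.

iv7 is built on scale degree 4, which is Ab in both Eb major and its parallel. Building the minor-seventh chord from the parallel minor on Ab: Ab–Cb–Eb–Gb.

Ab Cb Eb Gb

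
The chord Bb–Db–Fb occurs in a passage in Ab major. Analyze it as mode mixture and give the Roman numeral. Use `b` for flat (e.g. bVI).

ii°

The root Bb is the diatonic 2nd degree of Ab major; the borrowing shows in the chord quality. Bb–Db–Fb is a diminished chord — the form found in Ab minor, not the diatonic ii (Bbm). Borrowed into Ab major it is written ii°.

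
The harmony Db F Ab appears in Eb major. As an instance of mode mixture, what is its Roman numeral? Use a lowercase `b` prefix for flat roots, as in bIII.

bVII

Db is the lowered form of scale degree 7 in Eb major (the diatonic degree 7 is D). The diatonic chord on degree 7 would be Ddim (vii°), but Db–F–Ab is the major chord from Eb minor. As a borrowed chord it is labeled bVII.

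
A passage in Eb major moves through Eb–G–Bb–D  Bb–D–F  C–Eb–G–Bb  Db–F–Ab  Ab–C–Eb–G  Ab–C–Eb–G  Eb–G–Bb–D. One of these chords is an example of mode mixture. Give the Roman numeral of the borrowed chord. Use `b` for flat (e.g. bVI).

bVII

The diatonic triads in Eb major are Eb, Fm, Gm, Ab, Bb, Cm, Ddim. Eb–G–Bb–D = Ebmaj7, Bb–D–F = Bb, C–Eb–G–Bb = Cm7 and Ab–C–Eb–G = Abmaj7 are all diatonic. Db–F–Ab doesn't fit — on degree 7 Eb major would have Ddim (vii°). Db is the degree-7 chord of Eb minor, so it is the borrowed bVII.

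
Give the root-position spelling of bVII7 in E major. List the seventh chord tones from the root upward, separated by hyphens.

D-F#-A-C

The root of bVII7 is the lowered 7th degree: D# becomes D. Building the dominant-seventh chord from the parallel minor on D: D–F#–A–C.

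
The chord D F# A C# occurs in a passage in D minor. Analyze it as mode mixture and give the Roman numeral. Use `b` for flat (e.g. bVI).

Imaj7

The root D is the diatonic 1st degree of D minor; the borrowing shows in the chord quality. The diatonic chord on degree 1 would be Dm (i), but D–F#–A–C# is the major-seventh chord from D major. As a borrowed chord it is labeled Imaj7.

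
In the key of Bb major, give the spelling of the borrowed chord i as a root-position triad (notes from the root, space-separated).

Bb Db F

i is built on scale degree 1, which is Bb in both Bb major and its parallel. In Bb minor the chord on Bb is Bb–Db–F.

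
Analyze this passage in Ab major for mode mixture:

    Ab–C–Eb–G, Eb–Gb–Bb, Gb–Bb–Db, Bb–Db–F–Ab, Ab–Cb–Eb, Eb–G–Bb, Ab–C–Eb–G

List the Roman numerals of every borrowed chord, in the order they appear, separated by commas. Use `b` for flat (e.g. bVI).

The diatonic triads in Ab major are Ab, Bbm, Cm, Db, Eb, Fm, Gdim. Ab–C–Eb–G = Abmaj7, Bb–Db–F–Ab = Bbm7 and Eb–G–Bb = Eb are all diatonic. Eb–Gb–Bb is not: scale degree 5 in Ab major carries Eb (V). In Ab minor the chord on that degree is Ebm, so here it functions as v, borrowed from the parallel minor. But Gb–Bb–Db is foreign: the diatonic vii° on degree 7 is Gdim, whereas Gb comes from Ab minor. It is labeled bVII. But Ab–Cb–Eb is foreign: the diatonic I on degree 1 is Ab, whereas Abm comes from Ab minor. It is labeled i.

v, bVII, i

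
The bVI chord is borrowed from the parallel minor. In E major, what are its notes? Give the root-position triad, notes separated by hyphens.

Scale degree 6 in E major is C#. bVI uses the lowered form, C, taken from E minor. Building the major chord from the parallel minor on C: C–E–G.

C-E-G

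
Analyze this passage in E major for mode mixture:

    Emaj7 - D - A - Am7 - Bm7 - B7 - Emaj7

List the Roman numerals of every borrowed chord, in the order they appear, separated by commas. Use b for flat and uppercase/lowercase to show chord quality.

bVII, iv7, v7

E major has the diatonic set E, F#m, G#m, A, B, C#m, D#dim. Of the given chords, Emaj7, A and B7 are diatonic. D (D–F#–A) doesn't fit — on degree 7 E major would have D#dim (vii°). D is the degree-7 chord of E minor, so it is the borrowed bVII. But Am7 (A–C–E–G) is foreign: the diatonic IV on degree 4 is A, whereas Am7 comes from E minor. It is labeled iv7. But Bm7 (B–D–F#–A) is foreign: the diatonic V on degree 5 is B, whereas Bm7 comes from E minor. It is labeled v7.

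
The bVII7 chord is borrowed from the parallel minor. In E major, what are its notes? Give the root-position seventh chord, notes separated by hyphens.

Scale degree 7 in E major is D#. bVII7 uses the lowered form, D, taken from E minor. Stacking thirds in E minor on D gives D–F#–A–C.

D-F#-A-C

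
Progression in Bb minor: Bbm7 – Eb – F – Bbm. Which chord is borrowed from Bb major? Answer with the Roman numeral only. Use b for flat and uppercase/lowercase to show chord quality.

IV

The diatonic triads in Bb minor (with V from harmonic minor) are Bbm, Cdim, Db, Ebm, F, Gb, Ab. Bbm7, F and Bbm all belong to that set. But Eb (Eb–G–Bb) is foreign: the diatonic iv on degree 4 is Ebm, whereas Eb comes from Bb major. It is labeled IV.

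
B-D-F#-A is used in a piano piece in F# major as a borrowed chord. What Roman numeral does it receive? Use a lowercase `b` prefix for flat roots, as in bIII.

iv7

B is scale degree 4 in F# major. The diatonic chord on degree 4 would be B (IV), but B–D–F#–A is the minor-seventh chord from F# minor. As a borrowed chord it is labeled iv7.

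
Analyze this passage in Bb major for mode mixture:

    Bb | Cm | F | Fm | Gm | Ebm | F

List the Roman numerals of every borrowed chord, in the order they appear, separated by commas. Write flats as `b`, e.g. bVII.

The diatonic triads in Bb major are Bb, Cm, Dm, Eb, F, Gm, Adim. Bb, Cm, F and Gm all belong to that set. But Fm (F–Ab–C) is foreign: the diatonic V on degree 5 is F, whereas Fm comes from Bb minor. It is labeled v. Ebm (Eb–Gb–Bb) is not: scale degree 4 in Bb major carries Eb (IV). In Bb minor the chord on that degree is Ebm, so here it functions as iv, borrowed from the parallel minor.

v, iv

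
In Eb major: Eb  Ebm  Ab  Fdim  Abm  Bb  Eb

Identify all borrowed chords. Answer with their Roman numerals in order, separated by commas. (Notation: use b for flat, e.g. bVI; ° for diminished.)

The diatonic triads in Eb major are Eb, Fm, Gm, Ab, Bb, Cm, Ddim. Of the given chords, Eb, Ab and Bb are diatonic. Ebm (Eb–Gb–Bb) is not: scale degree 1 in Eb major carries Eb (I). In Eb minor the chord on that degree is Ebm, so here it functions as i, borrowed from the parallel minor. But Fdim (F–Ab–Cb) is foreign: the diatonic ii on degree 2 is Fm, whereas Fdim comes from Eb minor. It is labeled ii°. Abm (Ab–Cb–Eb) is not: scale degree 4 in Eb major carries Ab (IV). In Eb minor the chord on that degree is Abm, so here it functions as iv, borrowed from the parallel minor.

i, ii°, iv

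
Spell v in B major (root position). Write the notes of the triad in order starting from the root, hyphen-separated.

v is built on scale degree 5, which is F# in both B major and its parallel. In B minor the chord on F# is F#–A–C#.

F#-A-C#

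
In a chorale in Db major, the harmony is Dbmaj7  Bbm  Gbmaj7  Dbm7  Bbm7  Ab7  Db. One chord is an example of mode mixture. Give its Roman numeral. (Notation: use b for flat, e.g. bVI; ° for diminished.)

The diatonic triads in Db major are Db, Ebm, Fm, Gb, Ab, Bbm, Cdim. Dbmaj7, Bbm, Gbmaj7, Bbm7, Ab7 and Db all belong to that set. Dbm7 (Db–Fb–Ab–Cb) is not: scale degree 1 in Db major carries Db (I). In Db minor the chord on that degree is Dbm7, so here it functions as i7, borrowed from the parallel minor.

i7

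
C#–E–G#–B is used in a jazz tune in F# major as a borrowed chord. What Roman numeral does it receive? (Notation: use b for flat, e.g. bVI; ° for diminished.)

v7

C# is scale degree 5 in F# major. The diatonic chord on degree 5 would be C# (V), but C#–E–G#–B is the minor-seventh chord from F# minor. As a borrowed chord it is labeled v7.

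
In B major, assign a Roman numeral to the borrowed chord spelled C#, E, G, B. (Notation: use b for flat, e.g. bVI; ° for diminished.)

iiø7

C# is scale degree 2 in B major. C#–E–G–B is a half-diminished-seventh chord — the form found in B minor, not the diatonic ii (C#m). Borrowed into B major it is written iiø7.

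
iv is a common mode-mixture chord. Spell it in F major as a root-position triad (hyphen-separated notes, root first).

The root, Bb, is scale degree 4 — the same note in F major and F minor; only the chord quality changes. Building the minor chord from the parallel minor on Bb: Bb–Db–F.

Bb-Db-F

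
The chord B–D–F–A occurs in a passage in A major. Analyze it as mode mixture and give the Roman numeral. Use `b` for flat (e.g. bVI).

iiø7

The root B is the diatonic 2nd degree of A major; the borrowing shows in the chord quality. The diatonic chord on degree 2 would be Bm (ii), but B–D–F–A is the half-diminished-seventh chord from A minor. As a borrowed chord it is labeled iiø7.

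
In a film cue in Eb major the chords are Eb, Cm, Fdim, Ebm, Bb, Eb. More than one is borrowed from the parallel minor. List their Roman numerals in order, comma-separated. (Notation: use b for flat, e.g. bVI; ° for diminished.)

ii°, i

Eb major has the diatonic set Eb, Fm, Gm, Ab, Bb, Cm, Ddim. Eb, Cm and Bb all belong to that set. Fdim (F–Ab–Cb) is not: scale degree 2 in Eb major carries Fm (ii). In Eb minor the chord on that degree is Fdim, so here it functions as ii°, borrowed from the parallel minor. Ebm (Eb–Gb–Bb) doesn't fit — on degree 1 Eb major would have Eb (I). Ebm is the degree-1 chord of Eb minor, so it is the borrowed i.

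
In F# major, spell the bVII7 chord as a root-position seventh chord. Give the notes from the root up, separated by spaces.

The root of bVII7 is the lowered 7th degree: E# becomes E. In F# minor the chord on E is E–G#–B–D.

E G# B D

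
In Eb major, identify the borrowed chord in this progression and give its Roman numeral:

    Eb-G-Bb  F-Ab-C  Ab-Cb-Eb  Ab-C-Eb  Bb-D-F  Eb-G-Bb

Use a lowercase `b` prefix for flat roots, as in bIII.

Eb major has the diatonic set Eb, Fm, Gm, Ab, Bb, Cm, Ddim. Of the given chords, Eb–G–Bb = Eb, F–Ab–C = Fm, Ab–C–Eb = Ab and Bb–D–F = Bb are diatonic. But Ab–Cb–Eb is foreign: the diatonic IV on degree 4 is Ab, whereas Abm comes from Eb minor. It is labeled iv.

iv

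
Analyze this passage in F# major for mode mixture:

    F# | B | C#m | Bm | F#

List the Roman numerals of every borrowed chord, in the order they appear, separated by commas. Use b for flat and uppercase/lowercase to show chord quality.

v, iv

F# major has the diatonic set F#, G#m, A#m, B, C#, D#m, E#dim. Of the given chords, F# and B are diatonic. C#m (C#–E–G#) doesn't fit — on degree 5 F# major would have C# (V). C#m is the degree-5 chord of F# minor, so it is the borrowed v. But Bm (B–D–F#) is foreign: the diatonic IV on degree 4 is B, whereas Bm comes from F# minor. It is labeled iv.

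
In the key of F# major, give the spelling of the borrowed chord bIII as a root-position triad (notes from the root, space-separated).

The root of bIII is the lowered 3rd degree: A# becomes A. Building the major chord from the parallel minor on A: A–C#–E.

A C# E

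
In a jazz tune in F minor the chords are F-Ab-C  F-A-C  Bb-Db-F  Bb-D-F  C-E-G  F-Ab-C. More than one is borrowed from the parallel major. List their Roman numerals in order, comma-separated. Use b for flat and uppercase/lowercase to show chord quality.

I, IV

F minor has the diatonic set Fm, Gdim, Ab, Bbm, C, Db, Eb (with V from harmonic minor). F–Ab–C = Fm, Bb–Db–F = Bbm and C–E–G = C all belong to that set. But F–A–C is foreign: the diatonic i on degree 1 is Fm, whereas F comes from F major. It is labeled I. Bb–D–F doesn't fit — on degree 4 F minor would have Bbm (iv). Bb is the degree-4 chord of F major, so it is the borrowed IV.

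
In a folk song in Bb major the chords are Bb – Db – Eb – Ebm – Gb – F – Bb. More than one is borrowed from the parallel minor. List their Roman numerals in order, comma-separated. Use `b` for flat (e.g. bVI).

Bb major has the diatonic set Bb, Cm, Dm, Eb, F, Gm, Adim. Bb, Eb and F are all diatonic. But Db (Db–F–Ab) is foreign: the diatonic iii on degree 3 is Dm, whereas Db comes from Bb minor. It is labeled bIII. Ebm (Eb–Gb–Bb) doesn't fit — on degree 4 Bb major would have Eb (IV). Ebm is the degree-4 chord of Bb minor, so it is the borrowed iv. Gb (Gb–Bb–Db) doesn't fit — on degree 6 Bb major would have Gm (vi). Gb is the degree-6 chord of Bb minor, so it is the borrowed bVI.

bIII, iv, bVI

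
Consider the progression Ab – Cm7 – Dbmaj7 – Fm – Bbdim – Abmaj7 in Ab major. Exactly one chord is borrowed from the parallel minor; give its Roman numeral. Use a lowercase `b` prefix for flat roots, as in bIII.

ii°

In Ab major the diatonic chords are Ab, Bbm, Cm, Db, Eb, Fm, Gdim. Of the given chords, Ab, Cm7, Dbmaj7, Fm and Abmaj7 are diatonic. But Bbdim (Bb–Db–Fb) is foreign: the diatonic ii on degree 2 is Bbm, whereas Bbdim comes from Ab minor. It is labeled ii°.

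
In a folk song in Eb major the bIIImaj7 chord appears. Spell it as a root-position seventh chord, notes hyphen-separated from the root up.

Gb-Bb-Db-F

bIIImaj7 is built on the lowered scale degree 3. In Eb major degree 3 is G; lowered it becomes Gb. In Eb minor the chord on Gb is Gb–Bb–Db–F.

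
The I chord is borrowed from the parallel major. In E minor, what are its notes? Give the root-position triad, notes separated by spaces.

The root, E, is scale degree 1 — the same note in E minor and E major; only the chord quality changes. Stacking thirds in E major on E gives E–G#–B.

E G# B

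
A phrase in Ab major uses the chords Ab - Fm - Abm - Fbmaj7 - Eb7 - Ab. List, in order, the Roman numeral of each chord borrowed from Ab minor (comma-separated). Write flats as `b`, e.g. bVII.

i, bVImaj7

In Ab major the diatonic chords are Ab, Bbm, Cm, Db, Eb, Fm, Gdim. Ab, Fm and Eb7 are all diatonic. Abm (Ab–Cb–Eb) doesn't fit — on degree 1 Ab major would have Ab (I). Abm is the degree-1 chord of Ab minor, so it is the borrowed i. Fbmaj7 (Fb–Ab–Cb–Eb) doesn't fit — on degree 6 Ab major would have Fm (vi). Fbmaj7 is the degree-6 chord of Ab minor, so it is the borrowed bVImaj7.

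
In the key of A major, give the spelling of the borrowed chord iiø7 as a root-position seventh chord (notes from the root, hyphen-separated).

B-D-F-A

iiø7 is built on scale degree 2, which is B in both A major and its parallel. Building the half-diminished-seventh chord from the parallel minor on B: B–D–F–A.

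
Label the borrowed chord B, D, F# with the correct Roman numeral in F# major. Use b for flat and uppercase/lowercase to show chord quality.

The root B is the diatonic 4th degree of F# major; the borrowing shows in the chord quality. The diatonic chord on degree 4 would be B (IV), but B–D–F# is the minor chord from F# minor. As a borrowed chord it is labeled iv.

iv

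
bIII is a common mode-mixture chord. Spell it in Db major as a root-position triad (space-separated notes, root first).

Fb Ab Cb

bIII is built on the lowered scale degree 3. In Db major degree 3 is F; lowered it becomes Fb. In Db minor the chord on Fb is Fb–Ab–Cb.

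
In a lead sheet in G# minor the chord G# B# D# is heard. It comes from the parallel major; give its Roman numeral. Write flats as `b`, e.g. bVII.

G# is scale degree 1 in G# minor. The diatonic chord on degree 1 would be G#m (i), but G#–B#–D# is the major chord from G# major. As a borrowed chord it is labeled I.

I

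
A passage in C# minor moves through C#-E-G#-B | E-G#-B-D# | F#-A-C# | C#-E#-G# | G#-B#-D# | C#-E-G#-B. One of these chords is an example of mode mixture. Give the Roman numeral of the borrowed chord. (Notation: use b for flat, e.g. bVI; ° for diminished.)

I

In C# minor (with V from harmonic minor) the diatonic chords are C#m, D#dim, E, F#m, G#, A, B. C#–E–G#–B = C#m7, E–G#–B–D# = Emaj7, F#–A–C# = F#m and G#–B#–D# = G# all belong to that set. C#–E#–G# doesn't fit — on degree 1 C# minor would have C#m (i). C# is the degree-1 chord of C# major, so it is the borrowed I.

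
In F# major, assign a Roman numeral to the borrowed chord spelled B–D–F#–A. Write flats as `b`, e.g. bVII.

The root B is the diatonic 4th degree of F# major; the borrowing shows in the chord quality. B–D–F#–A is a minor-seventh chord — the form found in F# minor, not the diatonic IV (B). Borrowed into F# major it is written iv7.

iv7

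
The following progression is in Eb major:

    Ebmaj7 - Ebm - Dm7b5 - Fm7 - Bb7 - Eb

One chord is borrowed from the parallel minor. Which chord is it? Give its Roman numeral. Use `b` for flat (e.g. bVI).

Eb major has the diatonic set Eb, Fm, Gm, Ab, Bb, Cm, Ddim. Ebmaj7, Dm7b5, Fm7, Bb7 and Eb all belong to that set. Ebm (Eb–Gb–Bb) doesn't fit — on degree 1 Eb major would have Eb (I). Ebm is the degree-1 chord of Eb minor, so it is the borrowed i.

i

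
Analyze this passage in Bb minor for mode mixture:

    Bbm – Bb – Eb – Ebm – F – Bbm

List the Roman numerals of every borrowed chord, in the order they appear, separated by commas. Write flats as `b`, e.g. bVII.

I, IV

Bb minor has the diatonic set Bbm, Cdim, Db, Ebm, F, Gb, Ab (with V from harmonic minor). Bbm, Ebm and F are all diatonic. Bb (Bb–D–F) is not: scale degree 1 in Bb minor carries Bbm (i). In Bb major the chord on that degree is Bb, so here it functions as I, borrowed from the parallel major. But Eb (Eb–G–Bb) is foreign: the diatonic iv on degree 4 is Ebm, whereas Eb comes from Bb major. It is labeled IV.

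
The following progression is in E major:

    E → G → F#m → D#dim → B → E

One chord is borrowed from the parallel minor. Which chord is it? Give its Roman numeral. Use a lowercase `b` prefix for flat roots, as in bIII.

E major has the diatonic set E, F#m, G#m, A, B, C#m, D#dim. E, F#m, D#dim and B all belong to that set. G (G–B–D) doesn't fit — on degree 3 E major would have G#m (iii). G is the degree-3 chord of E minor, so it is the borrowed bIII.

bIII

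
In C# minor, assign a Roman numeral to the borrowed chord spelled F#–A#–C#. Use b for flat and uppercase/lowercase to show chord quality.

F# is scale degree 4 in C# minor. F#–A#–C# is a major chord — the form found in C# major, not the diatonic iv (F#m). Borrowed into C# minor it is written IV.

IV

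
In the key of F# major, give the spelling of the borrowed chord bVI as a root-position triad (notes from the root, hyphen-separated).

D-F#-A

The root of bVI is the lowered 6th degree: D# becomes D. Building the major chord from the parallel minor on D: D–F#–A.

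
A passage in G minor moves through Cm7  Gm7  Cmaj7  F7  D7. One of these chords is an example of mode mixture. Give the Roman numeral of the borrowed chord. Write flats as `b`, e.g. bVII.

IVmaj7

G minor has the diatonic set Gm, Adim, Bb, Cm, D, Eb, F (with V from harmonic minor). Of the given chords, Cm7, Gm7, F7 and D7 are diatonic. Cmaj7 (C–E–G–B) doesn't fit — on degree 4 G minor would have Cm (iv). Cmaj7 is the degree-4 chord of G major, so it is the borrowed IVmaj7.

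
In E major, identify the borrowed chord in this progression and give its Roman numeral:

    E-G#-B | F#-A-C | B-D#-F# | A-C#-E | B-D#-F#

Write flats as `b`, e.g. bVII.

ii°

E major has the diatonic set E, F#m, G#m, A, B, C#m, D#dim. E–G#–B = E, B–D#–F# = B and A–C#–E = A are all diatonic. But F#–A–C is foreign: the diatonic ii on degree 2 is F#m, whereas F#dim comes from E minor. It is labeled ii°.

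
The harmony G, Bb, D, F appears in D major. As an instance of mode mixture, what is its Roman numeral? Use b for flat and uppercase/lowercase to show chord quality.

iv7

G is scale degree 4 in D major. Diatonically D major has G (IV) on that degree; G–Bb–D–F is instead the minor-seventh chord native to D minor, so it takes the label iv7.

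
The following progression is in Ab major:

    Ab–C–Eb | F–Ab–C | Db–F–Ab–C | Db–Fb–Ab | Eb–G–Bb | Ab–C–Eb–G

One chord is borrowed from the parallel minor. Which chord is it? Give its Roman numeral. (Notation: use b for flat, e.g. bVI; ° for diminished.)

The diatonic triads in Ab major are Ab, Bbm, Cm, Db, Eb, Fm, Gdim. Of the given chords, Ab–C–Eb = Ab, F–Ab–C = Fm, Db–F–Ab–C = Dbmaj7, Eb–G–Bb = Eb and Ab–C–Eb–G = Abmaj7 are diatonic. Db–Fb–Ab is not: scale degree 4 in Ab major carries Db (IV). In Ab minor the chord on that degree is Dbm, so here it functions as iv, borrowed from the parallel minor.

iv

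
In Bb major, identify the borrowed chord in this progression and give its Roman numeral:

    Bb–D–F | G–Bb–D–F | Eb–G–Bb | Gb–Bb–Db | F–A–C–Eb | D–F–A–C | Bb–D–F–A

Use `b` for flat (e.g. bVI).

In Bb major the diatonic chords are Bb, Cm, Dm, Eb, F, Gm, Adim. Bb–D–F = Bb, G–Bb–D–F = Gm7, Eb–G–Bb = Eb, F–A–C–Eb = F7, D–F–A–C = Dm7 and Bb–D–F–A = Bbmaj7 all belong to that set. But Gb–Bb–Db is foreign: the diatonic vi on degree 6 is Gm, whereas Gb comes from Bb minor. It is labeled bVI.

bVI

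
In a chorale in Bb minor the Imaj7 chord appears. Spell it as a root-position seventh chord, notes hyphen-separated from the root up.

Bb-D-F-A

Imaj7 is built on scale degree 1, which is Bb in both Bb minor and its parallel. Stacking thirds in Bb major on Bb gives Bb–D–F–A.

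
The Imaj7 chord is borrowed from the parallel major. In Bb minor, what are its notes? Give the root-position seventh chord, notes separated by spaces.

Bb D F A

Imaj7 is built on scale degree 1, which is Bb in both Bb minor and its parallel. In Bb major the chord on Bb is Bb–D–F–A.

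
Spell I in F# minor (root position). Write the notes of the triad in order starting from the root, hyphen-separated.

The root, F#, is scale degree 1 — the same note in F# minor and F# major; only the chord quality changes. In F# major the chord on F# is F#–A#–C#.

F#-A#-C#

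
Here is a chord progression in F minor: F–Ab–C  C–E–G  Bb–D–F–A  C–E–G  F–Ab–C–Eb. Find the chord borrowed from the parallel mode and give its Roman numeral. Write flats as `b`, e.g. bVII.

In F minor (with V from harmonic minor) the diatonic chords are Fm, Gdim, Ab, Bbm, C, Db, Eb. F–Ab–C = Fm, C–E–G = C and F–Ab–C–Eb = Fm7 are all diatonic. But Bb–D–F–A is foreign: the diatonic iv on degree 4 is Bbm, whereas Bbmaj7 comes from F major. It is labeled IVmaj7.

IVmaj7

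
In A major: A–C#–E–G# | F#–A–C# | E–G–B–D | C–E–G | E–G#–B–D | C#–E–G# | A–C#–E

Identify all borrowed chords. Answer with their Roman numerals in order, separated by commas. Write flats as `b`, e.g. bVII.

v7, bIII

In A major the diatonic chords are A, Bm, C#m, D, E, F#m, G#dim. A–C#–E–G# = Amaj7, F#–A–C# = F#m, E–G#–B–D = E7, C#–E–G# = C#m and A–C#–E = A are all diatonic. But E–G–B–D is foreign: the diatonic V on degree 5 is E, whereas Em7 comes from A minor. It is labeled v7. C–E–G is not: scale degree 3 in A major carries C#m (iii). In A minor the chord on that degree is C, so here it functions as bIII, borrowed from the parallel minor.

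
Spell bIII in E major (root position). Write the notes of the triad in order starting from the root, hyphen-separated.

G-B-D

bIII is built on the lowered scale degree 3. In E major degree 3 is G#; lowered it becomes G. Building the major chord from the parallel minor on G: G–B–D.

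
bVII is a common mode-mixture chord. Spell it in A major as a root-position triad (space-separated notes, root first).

bVII is built on the lowered scale degree 7. In A major degree 7 is G#; lowered it becomes G. Stacking thirds in A minor on G gives G–B–D.

G B D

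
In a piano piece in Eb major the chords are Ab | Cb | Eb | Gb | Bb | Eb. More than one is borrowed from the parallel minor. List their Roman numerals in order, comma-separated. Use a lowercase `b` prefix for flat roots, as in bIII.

bVI, bIII

The diatonic triads in Eb major are Eb, Fm, Gm, Ab, Bb, Cm, Ddim. Ab, Eb and Bb are all diatonic. But Cb (Cb–Eb–Gb) is foreign: the diatonic vi on degree 6 is Cm, whereas Cb comes from Eb minor. It is labeled bVI. But Gb (Gb–Bb–Db) is foreign: the diatonic iii on degree 3 is Gm, whereas Gb comes from Eb minor. It is labeled bIII.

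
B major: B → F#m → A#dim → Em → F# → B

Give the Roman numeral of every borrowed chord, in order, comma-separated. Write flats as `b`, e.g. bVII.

In B major the diatonic chords are B, C#m, D#m, E, F#, G#m, A#dim. B, A#dim and F# all belong to that set. F#m (F#–A–C#) is not: scale degree 5 in B major carries F# (V). In B minor the chord on that degree is F#m, so here it functions as v, borrowed from the parallel minor. Em (E–G–B) is not: scale degree 4 in B major carries E (IV). In B minor the chord on that degree is Em, so here it functions as iv, borrowed from the parallel minor.

v, iv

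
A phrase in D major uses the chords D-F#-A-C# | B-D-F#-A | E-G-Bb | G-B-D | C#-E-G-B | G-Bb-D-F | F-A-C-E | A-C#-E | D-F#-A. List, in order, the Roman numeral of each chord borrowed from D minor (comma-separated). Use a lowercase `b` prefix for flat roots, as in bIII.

ii°, iv7, bIIImaj7

In D major the diatonic chords are D, Em, F#m, G, A, Bm, C#dim. D–F#–A–C# = Dmaj7, B–D–F#–A = Bm7, G–B–D = G, C#–E–G–B = C#m7b5, A–C#–E = A and D–F#–A = D all belong to that set. But E–G–Bb is foreign: the diatonic ii on degree 2 is Em, whereas Edim comes from D minor. It is labeled ii°. But G–Bb–D–F is foreign: the diatonic IV on degree 4 is G, whereas Gm7 comes from D minor. It is labeled iv7. But F–A–C–E is foreign: the diatonic iii on degree 3 is F#m, whereas Fmaj7 comes from D minor. It is labeled bIIImaj7.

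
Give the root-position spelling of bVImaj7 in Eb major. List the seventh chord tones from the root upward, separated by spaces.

The root of bVImaj7 is the lowered 6th degree: C becomes Cb. In Eb minor the chord on Cb is Cb–Eb–Gb–Bb.

Cb Eb Gb Bb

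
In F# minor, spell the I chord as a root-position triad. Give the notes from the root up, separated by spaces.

F# A# C#

The root, F#, is scale degree 1 — the same note in F# minor and F# major; only the chord quality changes. In F# major the chord on F# is F#–A#–C#.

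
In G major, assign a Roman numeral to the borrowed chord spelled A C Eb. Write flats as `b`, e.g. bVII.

ii°

The root A is the diatonic 2nd degree of G major; the borrowing shows in the chord quality. The diatonic chord on degree 2 would be Am (ii), but A–C–Eb is the diminished chord from G minor. As a borrowed chord it is labeled ii°.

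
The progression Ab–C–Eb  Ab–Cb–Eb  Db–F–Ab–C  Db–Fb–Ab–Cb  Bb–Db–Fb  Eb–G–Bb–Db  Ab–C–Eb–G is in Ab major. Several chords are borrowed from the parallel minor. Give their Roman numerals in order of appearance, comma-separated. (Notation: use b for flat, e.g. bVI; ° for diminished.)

i, iv7, ii°

The diatonic triads in Ab major are Ab, Bbm, Cm, Db, Eb, Fm, Gdim. Of the given chords, Ab–C–Eb = Ab, Db–F–Ab–C = Dbmaj7, Eb–G–Bb–Db = Eb7 and Ab–C–Eb–G = Abmaj7 are diatonic. Ab–Cb–Eb is not: scale degree 1 in Ab major carries Ab (I). In Ab minor the chord on that degree is Abm, so here it functions as i, borrowed from the parallel minor. Db–Fb–Ab–Cb is not: scale degree 4 in Ab major carries Db (IV). In Ab minor the chord on that degree is Dbm7, so here it functions as iv7, borrowed from the parallel minor. Bb–Db–Fb doesn't fit — on degree 2 Ab major would have Bbm (ii). Bbdim is the degree-2 chord of Ab minor, so it is the borrowed ii°.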